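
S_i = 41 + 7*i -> [41, 48, 55, 62, 69]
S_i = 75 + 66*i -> [75, 141, 207, 273, 339]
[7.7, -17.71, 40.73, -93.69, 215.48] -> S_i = 7.70*(-2.30)^i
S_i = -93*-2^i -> [-93, 186, -372, 744, -1488]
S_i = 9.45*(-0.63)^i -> [9.45, -5.95, 3.75, -2.36, 1.49]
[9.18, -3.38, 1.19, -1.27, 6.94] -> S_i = Random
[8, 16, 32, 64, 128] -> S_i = 8*2^i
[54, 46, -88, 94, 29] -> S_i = Random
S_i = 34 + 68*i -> [34, 102, 170, 238, 306]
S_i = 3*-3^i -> [3, -9, 27, -81, 243]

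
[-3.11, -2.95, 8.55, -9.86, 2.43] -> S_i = Random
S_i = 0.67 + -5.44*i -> [0.67, -4.77, -10.21, -15.65, -21.09]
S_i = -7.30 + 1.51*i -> [-7.3, -5.79, -4.28, -2.77, -1.26]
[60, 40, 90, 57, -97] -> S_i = Random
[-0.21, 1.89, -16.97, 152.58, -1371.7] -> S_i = -0.21*(-8.99)^i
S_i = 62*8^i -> [62, 496, 3968, 31744, 253952]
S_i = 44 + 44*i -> [44, 88, 132, 176, 220]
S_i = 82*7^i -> [82, 574, 4018, 28126, 196882]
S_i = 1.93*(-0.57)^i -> [1.93, -1.1, 0.63, -0.36, 0.2]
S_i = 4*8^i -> [4, 32, 256, 2048, 16384]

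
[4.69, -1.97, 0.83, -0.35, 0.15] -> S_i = 4.69*(-0.42)^i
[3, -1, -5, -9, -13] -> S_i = 3 + -4*i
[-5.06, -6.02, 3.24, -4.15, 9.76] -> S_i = Random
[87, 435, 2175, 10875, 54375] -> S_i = 87*5^i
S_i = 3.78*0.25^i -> [3.78, 0.94, 0.24, 0.06, 0.01]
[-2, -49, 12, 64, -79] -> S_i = Random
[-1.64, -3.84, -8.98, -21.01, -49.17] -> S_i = -1.64*2.34^i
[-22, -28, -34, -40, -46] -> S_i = -22 + -6*i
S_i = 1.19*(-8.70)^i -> [1.19, -10.35, 90.07, -783.62, 6817.48]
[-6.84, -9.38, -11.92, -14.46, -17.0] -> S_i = -6.84 + -2.54*i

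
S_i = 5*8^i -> [5, 40, 320, 2560, 20480]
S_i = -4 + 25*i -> [-4, 21, 46, 71, 96]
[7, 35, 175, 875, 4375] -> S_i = 7*5^i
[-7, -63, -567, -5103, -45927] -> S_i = -7*9^i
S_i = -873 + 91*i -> [-873, -782, -691, -600, -509]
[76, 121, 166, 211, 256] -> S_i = 76 + 45*i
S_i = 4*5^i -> [4, 20, 100, 500, 2500]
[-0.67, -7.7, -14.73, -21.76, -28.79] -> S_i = -0.67 + -7.03*i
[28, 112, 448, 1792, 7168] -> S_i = 28*4^i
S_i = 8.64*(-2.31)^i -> [8.64, -19.96, 46.1, -106.5, 246.02]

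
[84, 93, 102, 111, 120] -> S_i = 84 + 9*i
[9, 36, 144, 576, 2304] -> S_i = 9*4^i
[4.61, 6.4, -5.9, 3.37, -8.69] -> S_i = Random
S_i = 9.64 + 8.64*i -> [9.64, 18.28, 26.92, 35.56, 44.2]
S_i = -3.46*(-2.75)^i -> [-3.46, 9.52, -26.17, 71.96, -197.88]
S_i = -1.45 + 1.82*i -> [-1.45, 0.37, 2.19, 4.01, 5.83]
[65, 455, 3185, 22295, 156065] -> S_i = 65*7^i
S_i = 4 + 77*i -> [4, 81, 158, 235, 312]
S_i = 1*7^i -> [1, 7, 49, 343, 2401]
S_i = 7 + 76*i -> [7, 83, 159, 235, 311]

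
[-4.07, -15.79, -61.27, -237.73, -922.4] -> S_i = -4.07*3.88^i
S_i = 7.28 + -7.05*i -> [7.28, 0.23, -6.82, -13.87, -20.92]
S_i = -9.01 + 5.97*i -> [-9.01, -3.04, 2.93, 8.9, 14.87]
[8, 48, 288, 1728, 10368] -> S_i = 8*6^i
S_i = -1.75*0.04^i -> [-1.75, -0.07, -0.0, -0.0, -0.0]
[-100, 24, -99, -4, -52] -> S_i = Random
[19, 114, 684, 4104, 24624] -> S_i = 19*6^i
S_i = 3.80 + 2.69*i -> [3.8, 6.49, 9.18, 11.87, 14.56]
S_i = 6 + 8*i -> [6, 14, 22, 30, 38]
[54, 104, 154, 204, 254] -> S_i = 54 + 50*i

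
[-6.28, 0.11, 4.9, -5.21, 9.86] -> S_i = Random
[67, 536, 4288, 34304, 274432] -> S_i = 67*8^i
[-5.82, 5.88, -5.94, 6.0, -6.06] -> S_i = -5.82*(-1.01)^i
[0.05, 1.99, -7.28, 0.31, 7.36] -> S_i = Random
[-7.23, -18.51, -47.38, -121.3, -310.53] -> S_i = -7.23*2.56^i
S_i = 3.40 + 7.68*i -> [3.4, 11.08, 18.76, 26.44, 34.12]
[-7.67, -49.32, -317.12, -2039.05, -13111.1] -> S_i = -7.67*6.43^i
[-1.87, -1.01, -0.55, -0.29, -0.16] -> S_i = -1.87*0.54^i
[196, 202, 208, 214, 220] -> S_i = 196 + 6*i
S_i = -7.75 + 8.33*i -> [-7.75, 0.58, 8.91, 17.24, 25.57]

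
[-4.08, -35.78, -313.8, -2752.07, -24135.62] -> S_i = -4.08*8.77^i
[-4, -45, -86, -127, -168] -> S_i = -4 + -41*i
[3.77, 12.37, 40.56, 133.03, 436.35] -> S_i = 3.77*3.28^i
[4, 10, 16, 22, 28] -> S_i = 4 + 6*i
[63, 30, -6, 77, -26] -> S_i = Random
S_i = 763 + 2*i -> [763, 765, 767, 769, 771]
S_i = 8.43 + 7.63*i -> [8.43, 16.06, 23.69, 31.32, 38.95]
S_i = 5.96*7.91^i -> [5.96, 47.14, 372.91, 2949.69, 23332.01]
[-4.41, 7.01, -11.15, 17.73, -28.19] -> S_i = -4.41*(-1.59)^i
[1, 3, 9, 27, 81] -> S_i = 1*3^i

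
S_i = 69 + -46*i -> [69, 23, -23, -69, -115]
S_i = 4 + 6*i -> [4, 10, 16, 22, 28]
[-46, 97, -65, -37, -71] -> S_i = Random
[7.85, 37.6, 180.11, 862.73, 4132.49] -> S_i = 7.85*4.79^i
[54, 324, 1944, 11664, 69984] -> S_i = 54*6^i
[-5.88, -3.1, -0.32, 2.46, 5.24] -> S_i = -5.88 + 2.78*i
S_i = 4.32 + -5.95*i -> [4.32, -1.63, -7.58, -13.53, -19.48]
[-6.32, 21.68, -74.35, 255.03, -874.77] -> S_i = -6.32*(-3.43)^i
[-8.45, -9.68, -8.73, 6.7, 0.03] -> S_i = Random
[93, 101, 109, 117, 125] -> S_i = 93 + 8*i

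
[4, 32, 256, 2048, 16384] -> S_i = 4*8^i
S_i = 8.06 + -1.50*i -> [8.06, 6.56, 5.06, 3.56, 2.06]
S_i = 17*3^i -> [17, 51, 153, 459, 1377]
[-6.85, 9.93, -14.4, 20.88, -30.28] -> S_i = -6.85*(-1.45)^i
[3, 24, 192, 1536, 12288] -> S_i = 3*8^i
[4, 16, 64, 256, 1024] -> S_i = 4*4^i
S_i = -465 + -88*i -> [-465, -553, -641, -729, -817]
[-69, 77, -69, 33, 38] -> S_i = Random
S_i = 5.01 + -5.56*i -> [5.01, -0.55, -6.11, -11.67, -17.23]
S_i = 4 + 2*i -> [4, 6, 8, 10, 12]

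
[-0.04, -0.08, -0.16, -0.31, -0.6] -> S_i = -0.04*1.97^i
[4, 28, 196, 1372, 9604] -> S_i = 4*7^i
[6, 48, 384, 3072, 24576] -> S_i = 6*8^i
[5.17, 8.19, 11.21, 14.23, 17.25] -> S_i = 5.17 + 3.02*i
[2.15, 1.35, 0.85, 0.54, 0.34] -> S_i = 2.15*0.63^i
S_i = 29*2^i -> [29, 58, 116, 232, 464]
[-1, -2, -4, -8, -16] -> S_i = -1*2^i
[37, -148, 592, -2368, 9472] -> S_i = 37*-4^i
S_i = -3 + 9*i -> [-3, 6, 15, 24, 33]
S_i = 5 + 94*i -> [5, 99, 193, 287, 381]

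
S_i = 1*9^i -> [1, 9, 81, 729, 6561]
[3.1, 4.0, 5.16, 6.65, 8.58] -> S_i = 3.10*1.29^i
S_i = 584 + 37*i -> [584, 621, 658, 695, 732]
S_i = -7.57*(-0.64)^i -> [-7.57, 4.84, -3.1, 1.98, -1.27]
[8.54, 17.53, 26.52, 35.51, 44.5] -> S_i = 8.54 + 8.99*i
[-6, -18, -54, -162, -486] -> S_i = -6*3^i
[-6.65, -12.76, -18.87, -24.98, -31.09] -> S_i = -6.65 + -6.11*i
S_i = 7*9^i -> [7, 63, 567, 5103, 45927]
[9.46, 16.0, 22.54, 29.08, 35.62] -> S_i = 9.46 + 6.54*i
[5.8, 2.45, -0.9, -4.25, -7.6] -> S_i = 5.80 + -3.35*i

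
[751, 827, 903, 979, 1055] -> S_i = 751 + 76*i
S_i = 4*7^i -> [4, 28, 196, 1372, 9604]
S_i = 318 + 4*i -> [318, 322, 326, 330, 334]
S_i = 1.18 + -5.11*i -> [1.18, -3.93, -9.04, -14.15, -19.26]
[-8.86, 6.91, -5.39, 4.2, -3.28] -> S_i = -8.86*(-0.78)^i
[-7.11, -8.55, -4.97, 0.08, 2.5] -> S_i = Random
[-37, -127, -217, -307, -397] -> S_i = -37 + -90*i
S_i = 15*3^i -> [15, 45, 135, 405, 1215]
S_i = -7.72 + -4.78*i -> [-7.72, -12.5, -17.28, -22.06, -26.84]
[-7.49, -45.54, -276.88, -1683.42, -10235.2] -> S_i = -7.49*6.08^i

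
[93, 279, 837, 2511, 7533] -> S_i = 93*3^i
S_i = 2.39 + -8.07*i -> [2.39, -5.68, -13.75, -21.82, -29.89]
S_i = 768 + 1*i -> [768, 769, 770, 771, 772]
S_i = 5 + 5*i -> [5, 10, 15, 20, 25]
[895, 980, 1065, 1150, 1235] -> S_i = 895 + 85*i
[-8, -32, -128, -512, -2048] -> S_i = -8*4^i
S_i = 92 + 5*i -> [92, 97, 102, 107, 112]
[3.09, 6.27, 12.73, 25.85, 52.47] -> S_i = 3.09*2.03^i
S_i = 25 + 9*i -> [25, 34, 43, 52, 61]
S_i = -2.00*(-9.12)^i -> [-2.0, 18.24, -166.35, 1517.1, -13835.96]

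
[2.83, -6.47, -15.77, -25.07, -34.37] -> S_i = 2.83 + -9.30*i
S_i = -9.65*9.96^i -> [-9.65, -96.11, -957.3, -9534.66, -94965.24]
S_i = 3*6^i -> [3, 18, 108, 648, 3888]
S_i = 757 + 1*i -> [757, 758, 759, 760, 761]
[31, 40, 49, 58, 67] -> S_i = 31 + 9*i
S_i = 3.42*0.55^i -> [3.42, 1.88, 1.03, 0.57, 0.31]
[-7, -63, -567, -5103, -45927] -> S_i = -7*9^i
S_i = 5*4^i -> [5, 20, 80, 320, 1280]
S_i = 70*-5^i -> [70, -350, 1750, -8750, 43750]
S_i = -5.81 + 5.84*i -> [-5.81, 0.03, 5.87, 11.71, 17.55]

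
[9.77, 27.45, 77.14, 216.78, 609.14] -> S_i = 9.77*2.81^i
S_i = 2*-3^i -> [2, -6, 18, -54, 162]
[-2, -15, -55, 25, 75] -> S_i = Random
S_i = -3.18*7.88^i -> [-3.18, -25.06, -197.46, -1555.99, -12261.17]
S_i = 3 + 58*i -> [3, 61, 119, 177, 235]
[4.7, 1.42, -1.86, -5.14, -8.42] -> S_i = 4.70 + -3.28*i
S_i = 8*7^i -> [8, 56, 392, 2744, 19208]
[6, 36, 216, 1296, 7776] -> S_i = 6*6^i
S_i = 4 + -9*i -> [4, -5, -14, -23, -32]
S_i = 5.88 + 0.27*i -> [5.88, 6.15, 6.42, 6.69, 6.96]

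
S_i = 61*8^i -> [61, 488, 3904, 31232, 249856]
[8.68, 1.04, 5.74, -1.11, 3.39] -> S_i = Random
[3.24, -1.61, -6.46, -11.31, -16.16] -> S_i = 3.24 + -4.85*i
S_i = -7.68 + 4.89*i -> [-7.68, -2.79, 2.1, 6.99, 11.88]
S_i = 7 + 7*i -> [7, 14, 21, 28, 35]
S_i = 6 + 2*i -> [6, 8, 10, 12, 14]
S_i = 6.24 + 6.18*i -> [6.24, 12.42, 18.6, 24.78, 30.96]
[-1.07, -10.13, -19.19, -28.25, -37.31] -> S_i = -1.07 + -9.06*i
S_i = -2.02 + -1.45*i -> [-2.02, -3.47, -4.92, -6.37, -7.82]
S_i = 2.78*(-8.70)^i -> [2.78, -24.19, 210.42, -1830.64, 15926.55]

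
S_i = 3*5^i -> [3, 15, 75, 375, 1875]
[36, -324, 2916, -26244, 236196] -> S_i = 36*-9^i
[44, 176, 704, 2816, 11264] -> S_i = 44*4^i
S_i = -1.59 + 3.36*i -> [-1.59, 1.77, 5.13, 8.49, 11.85]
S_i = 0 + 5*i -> [0, 5, 10, 15, 20]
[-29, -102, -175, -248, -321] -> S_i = -29 + -73*i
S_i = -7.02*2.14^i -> [-7.02, -15.02, -32.15, -68.8, -147.23]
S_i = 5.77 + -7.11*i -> [5.77, -1.34, -8.45, -15.56, -22.67]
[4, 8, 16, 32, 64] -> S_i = 4*2^i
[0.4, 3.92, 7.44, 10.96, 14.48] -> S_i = 0.40 + 3.52*i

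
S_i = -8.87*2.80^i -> [-8.87, -24.84, -69.54, -194.71, -545.2]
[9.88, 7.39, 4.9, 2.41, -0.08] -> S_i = 9.88 + -2.49*i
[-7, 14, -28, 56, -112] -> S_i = -7*-2^i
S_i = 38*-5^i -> [38, -190, 950, -4750, 23750]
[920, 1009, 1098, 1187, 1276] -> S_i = 920 + 89*i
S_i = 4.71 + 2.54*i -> [4.71, 7.25, 9.79, 12.33, 14.87]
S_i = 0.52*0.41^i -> [0.52, 0.21, 0.09, 0.04, 0.01]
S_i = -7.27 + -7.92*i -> [-7.27, -15.19, -23.11, -31.03, -38.95]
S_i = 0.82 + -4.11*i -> [0.82, -3.29, -7.4, -11.51, -15.62]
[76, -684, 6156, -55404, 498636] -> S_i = 76*-9^i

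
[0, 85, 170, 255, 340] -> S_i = 0 + 85*i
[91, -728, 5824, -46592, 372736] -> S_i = 91*-8^i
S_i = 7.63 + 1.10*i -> [7.63, 8.73, 9.83, 10.93, 12.03]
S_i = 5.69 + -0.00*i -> [5.69, 5.69, 5.69, 5.69, 5.69]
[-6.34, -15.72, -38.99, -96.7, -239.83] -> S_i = -6.34*2.48^i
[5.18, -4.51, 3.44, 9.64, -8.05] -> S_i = Random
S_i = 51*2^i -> [51, 102, 204, 408, 816]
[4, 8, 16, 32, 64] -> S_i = 4*2^i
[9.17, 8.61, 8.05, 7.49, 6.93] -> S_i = 9.17 + -0.56*i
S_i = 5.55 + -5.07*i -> [5.55, 0.48, -4.59, -9.66, -14.73]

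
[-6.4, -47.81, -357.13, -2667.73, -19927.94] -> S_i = -6.40*7.47^i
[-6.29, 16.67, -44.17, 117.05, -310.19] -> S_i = -6.29*(-2.65)^i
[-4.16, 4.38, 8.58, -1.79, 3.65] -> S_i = Random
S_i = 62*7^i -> [62, 434, 3038, 21266, 148862]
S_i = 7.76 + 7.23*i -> [7.76, 14.99, 22.22, 29.45, 36.68]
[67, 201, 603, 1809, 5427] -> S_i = 67*3^i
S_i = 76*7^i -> [76, 532, 3724, 26068, 182476]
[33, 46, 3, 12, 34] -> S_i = Random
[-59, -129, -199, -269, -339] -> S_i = -59 + -70*i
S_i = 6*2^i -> [6, 12, 24, 48, 96]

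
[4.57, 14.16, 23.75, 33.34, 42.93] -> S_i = 4.57 + 9.59*i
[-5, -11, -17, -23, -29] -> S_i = -5 + -6*i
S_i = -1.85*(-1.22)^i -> [-1.85, 2.26, -2.75, 3.36, -4.1]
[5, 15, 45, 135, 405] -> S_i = 5*3^i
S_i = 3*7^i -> [3, 21, 147, 1029, 7203]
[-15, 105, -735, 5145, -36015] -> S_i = -15*-7^i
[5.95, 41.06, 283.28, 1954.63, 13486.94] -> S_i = 5.95*6.90^i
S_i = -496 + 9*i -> [-496, -487, -478, -469, -460]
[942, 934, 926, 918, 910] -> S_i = 942 + -8*i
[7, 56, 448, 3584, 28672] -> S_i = 7*8^i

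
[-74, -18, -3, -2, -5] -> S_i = Random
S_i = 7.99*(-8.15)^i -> [7.99, -65.12, 530.72, -4325.33, 35251.47]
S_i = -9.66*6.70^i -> [-9.66, -64.72, -433.64, -2905.37, -19465.98]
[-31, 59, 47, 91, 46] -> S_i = Random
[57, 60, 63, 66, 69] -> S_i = 57 + 3*i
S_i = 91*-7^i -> [91, -637, 4459, -31213, 218491]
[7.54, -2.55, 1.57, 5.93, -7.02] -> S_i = Random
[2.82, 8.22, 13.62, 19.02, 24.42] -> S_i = 2.82 + 5.40*i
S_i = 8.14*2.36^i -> [8.14, 19.21, 45.34, 106.99, 252.51]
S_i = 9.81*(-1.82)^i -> [9.81, -17.85, 32.49, -59.14, 107.64]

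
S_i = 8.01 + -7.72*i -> [8.01, 0.29, -7.43, -15.15, -22.87]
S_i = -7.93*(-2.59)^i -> [-7.93, 20.54, -53.2, 137.78, -356.84]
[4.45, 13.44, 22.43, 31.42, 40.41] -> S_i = 4.45 + 8.99*i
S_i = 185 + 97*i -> [185, 282, 379, 476, 573]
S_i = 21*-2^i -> [21, -42, 84, -168, 336]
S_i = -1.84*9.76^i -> [-1.84, -17.96, -175.27, -1710.67, -16696.18]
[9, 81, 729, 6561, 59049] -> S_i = 9*9^i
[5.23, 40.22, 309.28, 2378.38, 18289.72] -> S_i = 5.23*7.69^i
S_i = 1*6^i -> [1, 6, 36, 216, 1296]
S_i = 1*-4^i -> [1, -4, 16, -64, 256]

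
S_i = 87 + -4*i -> [87, 83, 79, 75, 71]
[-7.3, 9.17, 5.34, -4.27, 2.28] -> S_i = Random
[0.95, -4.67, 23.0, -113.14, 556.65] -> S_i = 0.95*(-4.92)^i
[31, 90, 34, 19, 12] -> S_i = Random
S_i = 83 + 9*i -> [83, 92, 101, 110, 119]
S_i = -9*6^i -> [-9, -54, -324, -1944, -11664]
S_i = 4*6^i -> [4, 24, 144, 864, 5184]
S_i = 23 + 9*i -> [23, 32, 41, 50, 59]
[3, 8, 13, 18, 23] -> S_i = 3 + 5*i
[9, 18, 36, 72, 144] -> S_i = 9*2^i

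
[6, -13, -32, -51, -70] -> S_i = 6 + -19*i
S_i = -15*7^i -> [-15, -105, -735, -5145, -36015]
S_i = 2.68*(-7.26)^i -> [2.68, -19.46, 141.26, -1025.52, 7445.28]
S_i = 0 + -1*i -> [0, -1, -2, -3, -4]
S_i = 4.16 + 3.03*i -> [4.16, 7.19, 10.22, 13.25, 16.28]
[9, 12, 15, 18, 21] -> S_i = 9 + 3*i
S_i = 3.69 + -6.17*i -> [3.69, -2.48, -8.65, -14.82, -20.99]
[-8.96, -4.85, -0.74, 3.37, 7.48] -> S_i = -8.96 + 4.11*i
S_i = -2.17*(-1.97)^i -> [-2.17, 4.27, -8.42, 16.59, -32.68]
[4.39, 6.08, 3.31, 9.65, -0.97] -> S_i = Random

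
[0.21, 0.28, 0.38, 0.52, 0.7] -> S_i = 0.21*1.35^i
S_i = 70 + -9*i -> [70, 61, 52, 43, 34]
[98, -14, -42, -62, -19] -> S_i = Random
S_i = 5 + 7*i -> [5, 12, 19, 26, 33]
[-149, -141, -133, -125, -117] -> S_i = -149 + 8*i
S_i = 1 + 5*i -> [1, 6, 11, 16, 21]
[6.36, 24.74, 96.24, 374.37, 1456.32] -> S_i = 6.36*3.89^i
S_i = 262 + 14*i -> [262, 276, 290, 304, 318]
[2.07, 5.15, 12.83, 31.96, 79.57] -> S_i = 2.07*2.49^i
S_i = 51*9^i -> [51, 459, 4131, 37179, 334611]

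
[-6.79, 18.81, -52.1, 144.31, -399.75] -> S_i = -6.79*(-2.77)^i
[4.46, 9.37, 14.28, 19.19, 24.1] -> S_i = 4.46 + 4.91*i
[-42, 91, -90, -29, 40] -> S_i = Random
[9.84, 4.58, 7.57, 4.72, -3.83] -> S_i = Random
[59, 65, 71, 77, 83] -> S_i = 59 + 6*i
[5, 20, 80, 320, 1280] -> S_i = 5*4^i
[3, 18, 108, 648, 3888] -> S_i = 3*6^i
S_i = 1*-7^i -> [1, -7, 49, -343, 2401]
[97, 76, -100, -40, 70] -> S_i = Random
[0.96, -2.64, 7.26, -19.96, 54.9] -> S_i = 0.96*(-2.75)^i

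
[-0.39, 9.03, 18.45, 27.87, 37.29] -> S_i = -0.39 + 9.42*i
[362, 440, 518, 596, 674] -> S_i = 362 + 78*i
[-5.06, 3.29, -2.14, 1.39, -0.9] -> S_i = -5.06*(-0.65)^i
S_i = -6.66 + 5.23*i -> [-6.66, -1.43, 3.8, 9.03, 14.26]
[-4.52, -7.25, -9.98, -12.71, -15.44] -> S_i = -4.52 + -2.73*i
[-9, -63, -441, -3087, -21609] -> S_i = -9*7^i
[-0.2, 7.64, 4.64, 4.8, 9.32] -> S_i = Random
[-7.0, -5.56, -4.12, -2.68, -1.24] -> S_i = -7.00 + 1.44*i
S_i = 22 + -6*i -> [22, 16, 10, 4, -2]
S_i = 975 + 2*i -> [975, 977, 979, 981, 983]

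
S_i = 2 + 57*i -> [2, 59, 116, 173, 230]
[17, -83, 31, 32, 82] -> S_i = Random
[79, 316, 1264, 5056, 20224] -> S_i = 79*4^i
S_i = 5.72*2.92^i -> [5.72, 16.7, 48.77, 142.41, 415.84]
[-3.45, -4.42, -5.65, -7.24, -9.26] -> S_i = -3.45*1.28^i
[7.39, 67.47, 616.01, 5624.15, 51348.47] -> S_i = 7.39*9.13^i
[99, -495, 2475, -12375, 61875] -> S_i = 99*-5^i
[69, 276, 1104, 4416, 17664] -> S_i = 69*4^i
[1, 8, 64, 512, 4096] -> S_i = 1*8^i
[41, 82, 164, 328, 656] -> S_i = 41*2^i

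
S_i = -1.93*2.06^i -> [-1.93, -3.98, -8.19, -16.87, -34.76]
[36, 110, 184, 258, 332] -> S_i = 36 + 74*i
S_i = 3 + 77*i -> [3, 80, 157, 234, 311]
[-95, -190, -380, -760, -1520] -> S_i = -95*2^i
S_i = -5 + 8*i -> [-5, 3, 11, 19, 27]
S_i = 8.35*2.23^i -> [8.35, 18.62, 41.52, 92.6, 206.49]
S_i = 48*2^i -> [48, 96, 192, 384, 768]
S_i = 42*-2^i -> [42, -84, 168, -336, 672]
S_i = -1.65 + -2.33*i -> [-1.65, -3.98, -6.31, -8.64, -10.97]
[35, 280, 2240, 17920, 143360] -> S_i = 35*8^i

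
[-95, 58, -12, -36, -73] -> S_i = Random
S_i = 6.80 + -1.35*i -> [6.8, 5.45, 4.1, 2.75, 1.4]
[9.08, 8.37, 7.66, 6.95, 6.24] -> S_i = 9.08 + -0.71*i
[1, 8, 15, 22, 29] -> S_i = 1 + 7*i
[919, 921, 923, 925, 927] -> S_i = 919 + 2*i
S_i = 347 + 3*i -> [347, 350, 353, 356, 359]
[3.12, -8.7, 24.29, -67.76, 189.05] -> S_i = 3.12*(-2.79)^i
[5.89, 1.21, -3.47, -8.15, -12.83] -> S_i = 5.89 + -4.68*i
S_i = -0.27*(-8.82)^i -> [-0.27, 2.38, -21.0, 185.25, -1633.95]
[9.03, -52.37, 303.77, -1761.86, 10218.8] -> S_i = 9.03*(-5.80)^i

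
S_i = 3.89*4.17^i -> [3.89, 16.22, 67.64, 282.07, 1176.23]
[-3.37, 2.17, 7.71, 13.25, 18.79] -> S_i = -3.37 + 5.54*i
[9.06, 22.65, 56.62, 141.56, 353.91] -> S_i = 9.06*2.50^i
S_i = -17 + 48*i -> [-17, 31, 79, 127, 175]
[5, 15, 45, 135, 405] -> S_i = 5*3^i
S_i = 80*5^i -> [80, 400, 2000, 10000, 50000]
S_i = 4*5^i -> [4, 20, 100, 500, 2500]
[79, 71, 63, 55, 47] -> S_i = 79 + -8*i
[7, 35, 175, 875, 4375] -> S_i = 7*5^i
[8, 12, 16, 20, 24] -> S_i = 8 + 4*i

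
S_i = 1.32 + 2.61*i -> [1.32, 3.93, 6.54, 9.15, 11.76]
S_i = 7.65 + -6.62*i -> [7.65, 1.03, -5.59, -12.21, -18.83]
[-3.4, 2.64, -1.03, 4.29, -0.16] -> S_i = Random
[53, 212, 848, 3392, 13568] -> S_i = 53*4^i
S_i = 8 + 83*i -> [8, 91, 174, 257, 340]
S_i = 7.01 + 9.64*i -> [7.01, 16.65, 26.29, 35.93, 45.57]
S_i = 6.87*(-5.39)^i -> [6.87, -37.03, 199.59, -1075.78, 5798.45]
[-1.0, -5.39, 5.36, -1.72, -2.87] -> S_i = Random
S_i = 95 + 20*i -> [95, 115, 135, 155, 175]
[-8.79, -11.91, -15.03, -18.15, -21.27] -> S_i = -8.79 + -3.12*i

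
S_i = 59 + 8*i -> [59, 67, 75, 83, 91]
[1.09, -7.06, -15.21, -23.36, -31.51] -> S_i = 1.09 + -8.15*i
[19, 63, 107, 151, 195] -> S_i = 19 + 44*i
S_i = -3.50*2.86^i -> [-3.5, -10.01, -28.63, -81.88, -234.17]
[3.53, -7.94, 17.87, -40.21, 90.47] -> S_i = 3.53*(-2.25)^i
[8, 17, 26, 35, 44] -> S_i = 8 + 9*i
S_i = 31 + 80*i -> [31, 111, 191, 271, 351]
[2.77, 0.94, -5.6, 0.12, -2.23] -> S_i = Random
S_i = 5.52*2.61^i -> [5.52, 14.41, 37.6, 98.14, 256.15]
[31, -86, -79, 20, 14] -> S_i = Random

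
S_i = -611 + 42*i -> [-611, -569, -527, -485, -443]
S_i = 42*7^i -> [42, 294, 2058, 14406, 100842]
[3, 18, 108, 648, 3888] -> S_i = 3*6^i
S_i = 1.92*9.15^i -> [1.92, 17.57, 160.75, 1470.84, 13458.16]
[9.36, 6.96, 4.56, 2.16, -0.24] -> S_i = 9.36 + -2.40*i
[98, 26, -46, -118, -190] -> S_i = 98 + -72*i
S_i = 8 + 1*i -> [8, 9, 10, 11, 12]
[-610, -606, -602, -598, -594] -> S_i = -610 + 4*i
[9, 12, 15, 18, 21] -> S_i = 9 + 3*i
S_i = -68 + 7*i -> [-68, -61, -54, -47, -40]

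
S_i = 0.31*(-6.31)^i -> [0.31, -1.96, 12.34, -77.88, 491.45]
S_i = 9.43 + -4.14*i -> [9.43, 5.29, 1.15, -2.99, -7.13]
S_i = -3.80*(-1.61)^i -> [-3.8, 6.12, -9.85, 15.86, -25.53]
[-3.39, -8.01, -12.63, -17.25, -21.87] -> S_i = -3.39 + -4.62*i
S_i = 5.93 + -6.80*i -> [5.93, -0.87, -7.67, -14.47, -21.27]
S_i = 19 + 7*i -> [19, 26, 33, 40, 47]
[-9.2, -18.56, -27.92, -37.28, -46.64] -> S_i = -9.20 + -9.36*i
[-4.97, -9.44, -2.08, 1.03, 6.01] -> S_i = Random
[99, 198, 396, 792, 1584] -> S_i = 99*2^i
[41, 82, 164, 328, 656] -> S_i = 41*2^i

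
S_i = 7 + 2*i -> [7, 9, 11, 13, 15]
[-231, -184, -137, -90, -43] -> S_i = -231 + 47*i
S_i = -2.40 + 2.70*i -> [-2.4, 0.3, 3.0, 5.7, 8.4]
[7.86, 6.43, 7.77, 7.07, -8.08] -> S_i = Random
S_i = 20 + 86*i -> [20, 106, 192, 278, 364]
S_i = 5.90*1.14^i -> [5.9, 6.73, 7.67, 8.74, 9.96]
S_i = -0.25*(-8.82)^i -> [-0.25, 2.2, -19.45, 171.53, -1512.91]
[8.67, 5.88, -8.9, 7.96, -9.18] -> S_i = Random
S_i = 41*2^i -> [41, 82, 164, 328, 656]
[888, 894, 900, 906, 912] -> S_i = 888 + 6*i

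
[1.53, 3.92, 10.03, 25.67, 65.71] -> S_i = 1.53*2.56^i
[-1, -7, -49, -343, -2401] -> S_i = -1*7^i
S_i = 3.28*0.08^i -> [3.28, 0.26, 0.02, 0.0, 0.0]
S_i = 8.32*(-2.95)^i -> [8.32, -24.54, 72.4, -213.59, 630.1]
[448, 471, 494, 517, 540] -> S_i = 448 + 23*i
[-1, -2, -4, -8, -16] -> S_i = -1*2^i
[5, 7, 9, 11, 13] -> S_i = 5 + 2*i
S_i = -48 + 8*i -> [-48, -40, -32, -24, -16]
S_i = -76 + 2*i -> [-76, -74, -72, -70, -68]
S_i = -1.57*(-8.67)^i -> [-1.57, 13.61, -118.02, 1023.19, -8871.07]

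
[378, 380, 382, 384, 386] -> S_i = 378 + 2*i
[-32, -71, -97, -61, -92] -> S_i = Random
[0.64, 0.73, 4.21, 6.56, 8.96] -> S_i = Random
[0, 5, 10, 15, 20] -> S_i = 0 + 5*i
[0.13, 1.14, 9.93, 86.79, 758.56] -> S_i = 0.13*8.74^i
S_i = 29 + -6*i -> [29, 23, 17, 11, 5]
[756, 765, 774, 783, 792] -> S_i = 756 + 9*i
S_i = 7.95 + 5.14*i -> [7.95, 13.09, 18.23, 23.37, 28.51]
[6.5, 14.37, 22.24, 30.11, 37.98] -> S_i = 6.50 + 7.87*i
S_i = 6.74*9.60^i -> [6.74, 64.7, 621.16, 5963.12, 57245.96]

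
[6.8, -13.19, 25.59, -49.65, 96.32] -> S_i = 6.80*(-1.94)^i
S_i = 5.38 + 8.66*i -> [5.38, 14.04, 22.7, 31.36, 40.02]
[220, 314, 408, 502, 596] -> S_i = 220 + 94*i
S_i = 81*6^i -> [81, 486, 2916, 17496, 104976]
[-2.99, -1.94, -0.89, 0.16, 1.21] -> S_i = -2.99 + 1.05*i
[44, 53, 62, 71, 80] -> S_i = 44 + 9*i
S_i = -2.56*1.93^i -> [-2.56, -4.94, -9.54, -18.4, -35.52]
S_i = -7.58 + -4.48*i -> [-7.58, -12.06, -16.54, -21.02, -25.5]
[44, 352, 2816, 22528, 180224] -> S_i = 44*8^i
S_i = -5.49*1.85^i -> [-5.49, -10.16, -18.79, -34.76, -64.31]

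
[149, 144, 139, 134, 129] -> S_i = 149 + -5*i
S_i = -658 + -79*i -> [-658, -737, -816, -895, -974]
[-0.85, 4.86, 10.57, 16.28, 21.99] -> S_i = -0.85 + 5.71*i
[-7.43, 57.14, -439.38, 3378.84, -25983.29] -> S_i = -7.43*(-7.69)^i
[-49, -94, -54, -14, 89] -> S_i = Random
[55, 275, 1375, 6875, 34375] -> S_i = 55*5^i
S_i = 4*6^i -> [4, 24, 144, 864, 5184]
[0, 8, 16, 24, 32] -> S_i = 0 + 8*i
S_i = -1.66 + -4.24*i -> [-1.66, -5.9, -10.14, -14.38, -18.62]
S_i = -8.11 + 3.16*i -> [-8.11, -4.95, -1.79, 1.37, 4.53]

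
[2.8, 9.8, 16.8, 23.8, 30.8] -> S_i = 2.80 + 7.00*i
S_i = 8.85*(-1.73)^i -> [8.85, -15.31, 26.49, -45.82, 79.27]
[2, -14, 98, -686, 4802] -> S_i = 2*-7^i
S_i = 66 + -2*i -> [66, 64, 62, 60, 58]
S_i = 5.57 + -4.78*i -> [5.57, 0.79, -3.99, -8.77, -13.55]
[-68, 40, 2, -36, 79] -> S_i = Random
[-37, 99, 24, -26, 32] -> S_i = Random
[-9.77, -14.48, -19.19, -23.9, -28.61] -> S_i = -9.77 + -4.71*i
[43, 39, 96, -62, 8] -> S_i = Random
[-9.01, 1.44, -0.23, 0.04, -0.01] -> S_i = -9.01*(-0.16)^i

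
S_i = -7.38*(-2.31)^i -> [-7.38, 17.05, -39.38, 90.97, -210.14]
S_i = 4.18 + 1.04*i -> [4.18, 5.22, 6.26, 7.3, 8.34]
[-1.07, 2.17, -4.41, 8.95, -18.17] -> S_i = -1.07*(-2.03)^i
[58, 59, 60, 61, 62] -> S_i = 58 + 1*i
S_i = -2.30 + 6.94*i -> [-2.3, 4.64, 11.58, 18.52, 25.46]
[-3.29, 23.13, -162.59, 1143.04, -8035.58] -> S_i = -3.29*(-7.03)^i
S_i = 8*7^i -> [8, 56, 392, 2744, 19208]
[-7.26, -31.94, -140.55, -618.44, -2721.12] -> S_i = -7.26*4.40^i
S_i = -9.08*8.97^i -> [-9.08, -81.45, -730.58, -6553.35, -58783.52]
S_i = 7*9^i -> [7, 63, 567, 5103, 45927]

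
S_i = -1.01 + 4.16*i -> [-1.01, 3.15, 7.31, 11.47, 15.63]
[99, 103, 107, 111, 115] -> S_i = 99 + 4*i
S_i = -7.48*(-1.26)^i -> [-7.48, 9.42, -11.88, 14.96, -18.85]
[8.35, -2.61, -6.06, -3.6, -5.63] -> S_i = Random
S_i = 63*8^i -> [63, 504, 4032, 32256, 258048]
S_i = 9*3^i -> [9, 27, 81, 243, 729]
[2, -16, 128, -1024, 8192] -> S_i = 2*-8^i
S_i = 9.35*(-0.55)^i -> [9.35, -5.14, 2.83, -1.56, 0.86]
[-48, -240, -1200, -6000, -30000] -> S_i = -48*5^i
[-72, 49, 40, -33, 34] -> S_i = Random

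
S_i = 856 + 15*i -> [856, 871, 886, 901, 916]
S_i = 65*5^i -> [65, 325, 1625, 8125, 40625]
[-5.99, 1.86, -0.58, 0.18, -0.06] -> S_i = -5.99*(-0.31)^i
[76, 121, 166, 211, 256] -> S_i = 76 + 45*i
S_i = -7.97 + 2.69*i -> [-7.97, -5.28, -2.59, 0.1, 2.79]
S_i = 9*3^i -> [9, 27, 81, 243, 729]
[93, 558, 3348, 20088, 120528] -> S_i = 93*6^i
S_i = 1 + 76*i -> [1, 77, 153, 229, 305]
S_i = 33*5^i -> [33, 165, 825, 4125, 20625]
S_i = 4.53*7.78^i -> [4.53, 35.24, 274.19, 2133.23, 16596.5]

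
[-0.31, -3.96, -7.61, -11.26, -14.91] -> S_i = -0.31 + -3.65*i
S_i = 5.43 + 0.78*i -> [5.43, 6.21, 6.99, 7.77, 8.55]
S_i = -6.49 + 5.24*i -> [-6.49, -1.25, 3.99, 9.23, 14.47]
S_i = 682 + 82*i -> [682, 764, 846, 928, 1010]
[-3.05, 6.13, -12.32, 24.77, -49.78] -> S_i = -3.05*(-2.01)^i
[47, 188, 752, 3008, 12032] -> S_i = 47*4^i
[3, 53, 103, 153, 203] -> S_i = 3 + 50*i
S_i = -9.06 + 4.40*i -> [-9.06, -4.66, -0.26, 4.14, 8.54]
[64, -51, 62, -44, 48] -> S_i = Random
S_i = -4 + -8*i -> [-4, -12, -20, -28, -36]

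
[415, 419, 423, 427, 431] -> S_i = 415 + 4*i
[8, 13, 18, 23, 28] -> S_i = 8 + 5*i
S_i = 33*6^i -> [33, 198, 1188, 7128, 42768]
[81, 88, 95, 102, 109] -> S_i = 81 + 7*i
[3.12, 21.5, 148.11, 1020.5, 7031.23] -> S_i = 3.12*6.89^i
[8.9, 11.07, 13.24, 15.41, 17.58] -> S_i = 8.90 + 2.17*i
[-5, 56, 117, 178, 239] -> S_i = -5 + 61*i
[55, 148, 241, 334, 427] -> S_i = 55 + 93*i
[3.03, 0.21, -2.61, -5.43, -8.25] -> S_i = 3.03 + -2.82*i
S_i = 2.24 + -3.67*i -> [2.24, -1.43, -5.1, -8.77, -12.44]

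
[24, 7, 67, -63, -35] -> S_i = Random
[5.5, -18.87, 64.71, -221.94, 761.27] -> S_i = 5.50*(-3.43)^i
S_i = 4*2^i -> [4, 8, 16, 32, 64]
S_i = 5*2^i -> [5, 10, 20, 40, 80]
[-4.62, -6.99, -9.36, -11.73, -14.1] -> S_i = -4.62 + -2.37*i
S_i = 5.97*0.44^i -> [5.97, 2.63, 1.16, 0.51, 0.22]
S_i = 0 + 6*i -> [0, 6, 12, 18, 24]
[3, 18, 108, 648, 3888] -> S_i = 3*6^i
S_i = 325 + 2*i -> [325, 327, 329, 331, 333]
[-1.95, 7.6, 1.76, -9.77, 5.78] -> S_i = Random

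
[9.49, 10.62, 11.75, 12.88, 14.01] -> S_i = 9.49 + 1.13*i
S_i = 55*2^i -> [55, 110, 220, 440, 880]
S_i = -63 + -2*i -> [-63, -65, -67, -69, -71]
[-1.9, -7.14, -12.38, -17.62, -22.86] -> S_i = -1.90 + -5.24*i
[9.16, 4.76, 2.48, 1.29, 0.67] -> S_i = 9.16*0.52^i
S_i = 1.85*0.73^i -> [1.85, 1.35, 0.99, 0.72, 0.53]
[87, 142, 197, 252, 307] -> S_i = 87 + 55*i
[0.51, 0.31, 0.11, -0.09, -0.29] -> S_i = 0.51 + -0.20*i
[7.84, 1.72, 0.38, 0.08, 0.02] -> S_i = 7.84*0.22^i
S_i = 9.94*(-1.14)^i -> [9.94, -11.33, 12.92, -14.73, 16.79]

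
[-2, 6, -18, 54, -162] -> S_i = -2*-3^i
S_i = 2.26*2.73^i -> [2.26, 6.17, 16.84, 45.98, 125.53]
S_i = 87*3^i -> [87, 261, 783, 2349, 7047]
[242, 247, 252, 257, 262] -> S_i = 242 + 5*i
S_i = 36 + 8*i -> [36, 44, 52, 60, 68]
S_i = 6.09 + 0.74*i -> [6.09, 6.83, 7.57, 8.31, 9.05]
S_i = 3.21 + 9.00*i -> [3.21, 12.21, 21.21, 30.21, 39.21]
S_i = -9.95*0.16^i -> [-9.95, -1.59, -0.25, -0.04, -0.01]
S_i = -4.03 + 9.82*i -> [-4.03, 5.79, 15.61, 25.43, 35.25]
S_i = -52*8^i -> [-52, -416, -3328, -26624, -212992]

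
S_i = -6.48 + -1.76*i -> [-6.48, -8.24, -10.0, -11.76, -13.52]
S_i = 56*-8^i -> [56, -448, 3584, -28672, 229376]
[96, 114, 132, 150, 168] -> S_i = 96 + 18*i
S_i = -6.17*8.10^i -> [-6.17, -49.98, -404.81, -3278.99, -26559.83]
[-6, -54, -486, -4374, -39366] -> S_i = -6*9^i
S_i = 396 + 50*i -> [396, 446, 496, 546, 596]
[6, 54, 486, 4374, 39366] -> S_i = 6*9^i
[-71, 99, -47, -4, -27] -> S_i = Random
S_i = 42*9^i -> [42, 378, 3402, 30618, 275562]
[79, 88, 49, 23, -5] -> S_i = Random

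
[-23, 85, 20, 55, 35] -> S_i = Random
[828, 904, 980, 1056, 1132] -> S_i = 828 + 76*i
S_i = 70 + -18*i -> [70, 52, 34, 16, -2]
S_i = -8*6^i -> [-8, -48, -288, -1728, -10368]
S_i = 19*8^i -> [19, 152, 1216, 9728, 77824]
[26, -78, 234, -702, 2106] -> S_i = 26*-3^i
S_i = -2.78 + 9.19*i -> [-2.78, 6.41, 15.6, 24.79, 33.98]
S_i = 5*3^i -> [5, 15, 45, 135, 405]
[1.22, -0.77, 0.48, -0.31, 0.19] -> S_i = 1.22*(-0.63)^i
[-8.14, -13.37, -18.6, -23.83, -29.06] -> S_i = -8.14 + -5.23*i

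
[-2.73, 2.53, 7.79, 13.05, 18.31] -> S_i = -2.73 + 5.26*i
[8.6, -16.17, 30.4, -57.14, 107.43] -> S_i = 8.60*(-1.88)^i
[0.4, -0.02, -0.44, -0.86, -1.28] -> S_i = 0.40 + -0.42*i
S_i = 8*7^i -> [8, 56, 392, 2744, 19208]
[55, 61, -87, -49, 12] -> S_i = Random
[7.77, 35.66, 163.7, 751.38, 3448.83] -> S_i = 7.77*4.59^i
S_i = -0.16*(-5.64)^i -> [-0.16, 0.9, -5.09, 28.7, -161.9]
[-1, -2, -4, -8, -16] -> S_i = -1*2^i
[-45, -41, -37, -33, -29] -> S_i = -45 + 4*i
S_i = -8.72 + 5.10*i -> [-8.72, -3.62, 1.48, 6.58, 11.68]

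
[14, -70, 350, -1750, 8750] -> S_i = 14*-5^i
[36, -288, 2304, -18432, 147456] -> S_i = 36*-8^i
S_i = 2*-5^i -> [2, -10, 50, -250, 1250]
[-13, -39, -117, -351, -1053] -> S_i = -13*3^i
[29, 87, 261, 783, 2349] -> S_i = 29*3^i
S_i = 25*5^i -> [25, 125, 625, 3125, 15625]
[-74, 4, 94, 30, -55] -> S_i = Random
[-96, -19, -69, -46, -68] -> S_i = Random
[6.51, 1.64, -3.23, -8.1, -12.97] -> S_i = 6.51 + -4.87*i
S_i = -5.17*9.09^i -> [-5.17, -47.0, -427.19, -3883.13, -35297.67]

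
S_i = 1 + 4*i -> [1, 5, 9, 13, 17]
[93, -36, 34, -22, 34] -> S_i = Random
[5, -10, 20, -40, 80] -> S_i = 5*-2^i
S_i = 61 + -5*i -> [61, 56, 51, 46, 41]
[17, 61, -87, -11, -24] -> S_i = Random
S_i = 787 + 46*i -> [787, 833, 879, 925, 971]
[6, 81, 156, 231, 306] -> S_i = 6 + 75*i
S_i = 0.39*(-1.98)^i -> [0.39, -0.77, 1.53, -3.03, 5.99]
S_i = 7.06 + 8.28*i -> [7.06, 15.34, 23.62, 31.9, 40.18]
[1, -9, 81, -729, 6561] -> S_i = 1*-9^i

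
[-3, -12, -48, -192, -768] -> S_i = -3*4^i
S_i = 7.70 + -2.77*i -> [7.7, 4.93, 2.16, -0.61, -3.38]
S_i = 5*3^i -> [5, 15, 45, 135, 405]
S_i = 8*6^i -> [8, 48, 288, 1728, 10368]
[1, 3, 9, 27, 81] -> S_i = 1*3^i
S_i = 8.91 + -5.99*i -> [8.91, 2.92, -3.07, -9.06, -15.05]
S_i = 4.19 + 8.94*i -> [4.19, 13.13, 22.07, 31.01, 39.95]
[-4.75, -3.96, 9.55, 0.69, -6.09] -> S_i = Random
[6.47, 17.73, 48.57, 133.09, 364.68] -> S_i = 6.47*2.74^i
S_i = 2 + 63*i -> [2, 65, 128, 191, 254]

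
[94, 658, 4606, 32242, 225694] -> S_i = 94*7^i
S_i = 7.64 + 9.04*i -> [7.64, 16.68, 25.72, 34.76, 43.8]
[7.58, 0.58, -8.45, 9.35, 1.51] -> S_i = Random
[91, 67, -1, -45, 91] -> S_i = Random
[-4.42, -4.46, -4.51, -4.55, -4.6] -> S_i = -4.42*1.01^i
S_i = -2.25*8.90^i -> [-2.25, -20.03, -178.22, -1586.18, -14117.0]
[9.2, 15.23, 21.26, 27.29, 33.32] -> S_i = 9.20 + 6.03*i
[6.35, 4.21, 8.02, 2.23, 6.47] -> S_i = Random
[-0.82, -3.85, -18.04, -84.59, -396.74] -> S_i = -0.82*4.69^i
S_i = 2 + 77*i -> [2, 79, 156, 233, 310]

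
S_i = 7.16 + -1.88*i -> [7.16, 5.28, 3.4, 1.52, -0.36]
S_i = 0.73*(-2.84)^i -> [0.73, -2.07, 5.89, -16.72, 47.49]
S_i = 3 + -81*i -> [3, -78, -159, -240, -321]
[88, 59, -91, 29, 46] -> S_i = Random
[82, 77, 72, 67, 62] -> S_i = 82 + -5*i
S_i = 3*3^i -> [3, 9, 27, 81, 243]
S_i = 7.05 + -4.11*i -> [7.05, 2.94, -1.17, -5.28, -9.39]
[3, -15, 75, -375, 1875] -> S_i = 3*-5^i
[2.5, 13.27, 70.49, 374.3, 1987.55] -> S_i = 2.50*5.31^i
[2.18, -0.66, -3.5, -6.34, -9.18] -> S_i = 2.18 + -2.84*i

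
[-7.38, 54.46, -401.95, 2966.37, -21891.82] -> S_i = -7.38*(-7.38)^i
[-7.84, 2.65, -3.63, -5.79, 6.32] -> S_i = Random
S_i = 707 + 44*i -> [707, 751, 795, 839, 883]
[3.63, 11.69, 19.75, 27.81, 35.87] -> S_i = 3.63 + 8.06*i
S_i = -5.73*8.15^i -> [-5.73, -46.7, -380.6, -3101.9, -25280.46]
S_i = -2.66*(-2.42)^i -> [-2.66, 6.44, -15.58, 37.7, -91.23]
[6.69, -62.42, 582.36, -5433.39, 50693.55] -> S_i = 6.69*(-9.33)^i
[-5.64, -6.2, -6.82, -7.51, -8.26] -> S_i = -5.64*1.10^i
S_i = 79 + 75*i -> [79, 154, 229, 304, 379]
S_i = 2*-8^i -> [2, -16, 128, -1024, 8192]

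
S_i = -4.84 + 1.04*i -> [-4.84, -3.8, -2.76, -1.72, -0.68]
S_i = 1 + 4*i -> [1, 5, 9, 13, 17]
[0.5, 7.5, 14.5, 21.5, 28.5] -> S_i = 0.50 + 7.00*i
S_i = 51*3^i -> [51, 153, 459, 1377, 4131]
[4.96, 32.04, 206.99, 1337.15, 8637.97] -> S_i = 4.96*6.46^i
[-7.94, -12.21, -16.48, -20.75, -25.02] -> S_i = -7.94 + -4.27*i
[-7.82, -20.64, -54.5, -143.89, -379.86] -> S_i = -7.82*2.64^i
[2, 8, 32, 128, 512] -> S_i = 2*4^i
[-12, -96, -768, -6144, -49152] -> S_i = -12*8^i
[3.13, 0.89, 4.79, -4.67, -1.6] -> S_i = Random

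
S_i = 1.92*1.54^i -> [1.92, 2.96, 4.55, 7.01, 10.8]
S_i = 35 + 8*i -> [35, 43, 51, 59, 67]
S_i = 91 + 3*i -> [91, 94, 97, 100, 103]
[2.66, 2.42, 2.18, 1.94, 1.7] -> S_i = 2.66 + -0.24*i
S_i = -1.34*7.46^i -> [-1.34, -10.0, -74.57, -556.32, -4150.11]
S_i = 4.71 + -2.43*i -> [4.71, 2.28, -0.15, -2.58, -5.01]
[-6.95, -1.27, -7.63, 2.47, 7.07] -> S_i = Random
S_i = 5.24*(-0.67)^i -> [5.24, -3.51, 2.35, -1.58, 1.06]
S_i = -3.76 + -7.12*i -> [-3.76, -10.88, -18.0, -25.12, -32.24]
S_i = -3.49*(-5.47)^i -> [-3.49, 19.09, -104.42, 571.2, -3124.46]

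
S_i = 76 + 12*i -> [76, 88, 100, 112, 124]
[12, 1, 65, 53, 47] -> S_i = Random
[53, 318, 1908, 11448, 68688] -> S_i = 53*6^i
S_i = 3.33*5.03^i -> [3.33, 16.75, 84.25, 423.79, 2131.65]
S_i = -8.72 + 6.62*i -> [-8.72, -2.1, 4.52, 11.14, 17.76]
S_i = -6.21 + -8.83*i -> [-6.21, -15.04, -23.87, -32.7, -41.53]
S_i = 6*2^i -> [6, 12, 24, 48, 96]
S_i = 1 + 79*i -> [1, 80, 159, 238, 317]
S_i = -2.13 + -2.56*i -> [-2.13, -4.69, -7.25, -9.81, -12.37]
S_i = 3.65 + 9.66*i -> [3.65, 13.31, 22.97, 32.63, 42.29]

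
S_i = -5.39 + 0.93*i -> [-5.39, -4.46, -3.53, -2.6, -1.67]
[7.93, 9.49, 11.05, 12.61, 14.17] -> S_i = 7.93 + 1.56*i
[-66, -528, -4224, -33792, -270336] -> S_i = -66*8^i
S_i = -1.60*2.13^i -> [-1.6, -3.41, -7.26, -15.46, -32.93]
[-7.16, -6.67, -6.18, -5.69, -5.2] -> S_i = -7.16 + 0.49*i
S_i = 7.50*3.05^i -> [7.5, 22.88, 69.77, 212.79, 649.02]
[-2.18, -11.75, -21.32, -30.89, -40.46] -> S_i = -2.18 + -9.57*i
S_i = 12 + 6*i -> [12, 18, 24, 30, 36]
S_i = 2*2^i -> [2, 4, 8, 16, 32]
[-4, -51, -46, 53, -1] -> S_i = Random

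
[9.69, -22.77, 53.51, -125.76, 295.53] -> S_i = 9.69*(-2.35)^i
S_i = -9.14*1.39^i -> [-9.14, -12.7, -17.66, -24.55, -34.12]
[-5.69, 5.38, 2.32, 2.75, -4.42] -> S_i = Random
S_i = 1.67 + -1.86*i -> [1.67, -0.19, -2.05, -3.91, -5.77]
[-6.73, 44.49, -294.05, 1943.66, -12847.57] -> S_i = -6.73*(-6.61)^i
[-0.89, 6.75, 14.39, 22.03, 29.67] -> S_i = -0.89 + 7.64*i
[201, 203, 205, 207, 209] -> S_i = 201 + 2*i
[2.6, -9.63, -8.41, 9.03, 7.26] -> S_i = Random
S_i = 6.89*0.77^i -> [6.89, 5.31, 4.09, 3.15, 2.42]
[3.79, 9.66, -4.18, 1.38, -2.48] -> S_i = Random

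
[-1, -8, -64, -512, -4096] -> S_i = -1*8^i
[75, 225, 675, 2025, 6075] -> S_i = 75*3^i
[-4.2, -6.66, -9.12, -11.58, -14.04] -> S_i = -4.20 + -2.46*i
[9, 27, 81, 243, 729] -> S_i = 9*3^i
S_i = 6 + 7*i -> [6, 13, 20, 27, 34]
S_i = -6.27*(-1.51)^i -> [-6.27, 9.47, -14.3, 21.59, -32.6]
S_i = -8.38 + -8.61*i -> [-8.38, -16.99, -25.6, -34.21, -42.82]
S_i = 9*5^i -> [9, 45, 225, 1125, 5625]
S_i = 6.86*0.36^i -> [6.86, 2.47, 0.89, 0.32, 0.12]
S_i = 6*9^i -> [6, 54, 486, 4374, 39366]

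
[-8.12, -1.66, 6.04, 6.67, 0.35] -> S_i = Random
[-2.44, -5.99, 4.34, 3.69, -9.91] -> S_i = Random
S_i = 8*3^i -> [8, 24, 72, 216, 648]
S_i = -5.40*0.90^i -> [-5.4, -4.86, -4.37, -3.94, -3.54]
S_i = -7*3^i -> [-7, -21, -63, -189, -567]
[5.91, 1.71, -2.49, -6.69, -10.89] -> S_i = 5.91 + -4.20*i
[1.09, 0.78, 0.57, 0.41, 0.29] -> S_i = 1.09*0.72^i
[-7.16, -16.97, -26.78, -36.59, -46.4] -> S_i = -7.16 + -9.81*i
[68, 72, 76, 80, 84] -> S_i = 68 + 4*i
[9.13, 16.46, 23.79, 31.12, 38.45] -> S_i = 9.13 + 7.33*i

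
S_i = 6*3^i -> [6, 18, 54, 162, 486]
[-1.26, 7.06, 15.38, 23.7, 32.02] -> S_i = -1.26 + 8.32*i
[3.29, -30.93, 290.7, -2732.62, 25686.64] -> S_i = 3.29*(-9.40)^i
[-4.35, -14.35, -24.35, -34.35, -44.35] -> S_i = -4.35 + -10.00*i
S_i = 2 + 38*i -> [2, 40, 78, 116, 154]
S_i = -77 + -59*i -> [-77, -136, -195, -254, -313]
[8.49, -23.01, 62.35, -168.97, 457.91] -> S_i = 8.49*(-2.71)^i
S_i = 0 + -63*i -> [0, -63, -126, -189, -252]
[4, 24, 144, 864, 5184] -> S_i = 4*6^i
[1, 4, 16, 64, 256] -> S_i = 1*4^i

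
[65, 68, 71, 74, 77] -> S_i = 65 + 3*i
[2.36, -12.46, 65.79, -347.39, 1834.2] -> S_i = 2.36*(-5.28)^i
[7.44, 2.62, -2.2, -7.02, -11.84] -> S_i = 7.44 + -4.82*i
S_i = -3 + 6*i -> [-3, 3, 9, 15, 21]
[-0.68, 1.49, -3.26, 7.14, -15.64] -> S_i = -0.68*(-2.19)^i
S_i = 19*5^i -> [19, 95, 475, 2375, 11875]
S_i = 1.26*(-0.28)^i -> [1.26, -0.35, 0.1, -0.03, 0.01]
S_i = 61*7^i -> [61, 427, 2989, 20923, 146461]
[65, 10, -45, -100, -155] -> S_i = 65 + -55*i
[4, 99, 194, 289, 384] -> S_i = 4 + 95*i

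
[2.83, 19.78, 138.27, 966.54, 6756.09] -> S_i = 2.83*6.99^i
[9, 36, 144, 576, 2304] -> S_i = 9*4^i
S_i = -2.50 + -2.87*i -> [-2.5, -5.37, -8.24, -11.11, -13.98]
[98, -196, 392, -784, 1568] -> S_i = 98*-2^i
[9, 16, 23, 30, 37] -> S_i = 9 + 7*i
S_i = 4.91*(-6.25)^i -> [4.91, -30.69, 191.8, -1198.73, 7492.07]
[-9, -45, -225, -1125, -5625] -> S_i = -9*5^i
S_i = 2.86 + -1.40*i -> [2.86, 1.46, 0.06, -1.34, -2.74]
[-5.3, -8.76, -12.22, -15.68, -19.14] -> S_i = -5.30 + -3.46*i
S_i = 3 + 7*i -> [3, 10, 17, 24, 31]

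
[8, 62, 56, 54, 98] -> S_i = Random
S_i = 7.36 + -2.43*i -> [7.36, 4.93, 2.5, 0.07, -2.36]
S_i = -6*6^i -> [-6, -36, -216, -1296, -7776]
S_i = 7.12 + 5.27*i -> [7.12, 12.39, 17.66, 22.93, 28.2]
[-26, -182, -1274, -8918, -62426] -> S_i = -26*7^i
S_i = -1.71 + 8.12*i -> [-1.71, 6.41, 14.53, 22.65, 30.77]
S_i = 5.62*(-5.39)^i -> [5.62, -30.29, 163.27, -880.04, 4743.42]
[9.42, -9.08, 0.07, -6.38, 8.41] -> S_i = Random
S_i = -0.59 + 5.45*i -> [-0.59, 4.86, 10.31, 15.76, 21.21]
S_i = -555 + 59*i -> [-555, -496, -437, -378, -319]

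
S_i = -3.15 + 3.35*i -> [-3.15, 0.2, 3.55, 6.9, 10.25]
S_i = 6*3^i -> [6, 18, 54, 162, 486]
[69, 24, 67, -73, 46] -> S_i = Random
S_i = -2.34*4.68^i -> [-2.34, -10.95, -51.25, -239.86, -1122.53]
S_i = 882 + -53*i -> [882, 829, 776, 723, 670]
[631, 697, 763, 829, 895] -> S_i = 631 + 66*i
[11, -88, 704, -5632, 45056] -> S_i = 11*-8^i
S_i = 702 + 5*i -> [702, 707, 712, 717, 722]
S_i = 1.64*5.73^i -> [1.64, 9.4, 53.85, 308.54, 1767.92]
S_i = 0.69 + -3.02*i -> [0.69, -2.33, -5.35, -8.37, -11.39]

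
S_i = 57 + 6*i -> [57, 63, 69, 75, 81]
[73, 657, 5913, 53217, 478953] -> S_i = 73*9^i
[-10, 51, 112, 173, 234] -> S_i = -10 + 61*i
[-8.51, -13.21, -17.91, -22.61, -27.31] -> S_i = -8.51 + -4.70*i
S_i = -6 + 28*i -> [-6, 22, 50, 78, 106]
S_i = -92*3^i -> [-92, -276, -828, -2484, -7452]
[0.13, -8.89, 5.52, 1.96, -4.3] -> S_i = Random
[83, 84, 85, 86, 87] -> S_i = 83 + 1*i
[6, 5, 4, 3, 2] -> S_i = 6 + -1*i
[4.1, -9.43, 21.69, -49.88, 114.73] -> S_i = 4.10*(-2.30)^i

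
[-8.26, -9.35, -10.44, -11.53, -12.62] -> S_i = -8.26 + -1.09*i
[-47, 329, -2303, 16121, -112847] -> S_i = -47*-7^i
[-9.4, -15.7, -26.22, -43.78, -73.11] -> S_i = -9.40*1.67^i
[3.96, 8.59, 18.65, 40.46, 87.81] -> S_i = 3.96*2.17^i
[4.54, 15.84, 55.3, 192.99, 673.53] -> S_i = 4.54*3.49^i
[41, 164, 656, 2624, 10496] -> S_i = 41*4^i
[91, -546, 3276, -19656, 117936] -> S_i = 91*-6^i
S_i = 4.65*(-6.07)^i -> [4.65, -28.23, 171.33, -1039.97, 6312.59]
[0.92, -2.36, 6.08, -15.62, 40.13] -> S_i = 0.92*(-2.57)^i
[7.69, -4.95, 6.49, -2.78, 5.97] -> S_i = Random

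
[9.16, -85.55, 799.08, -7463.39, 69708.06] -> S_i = 9.16*(-9.34)^i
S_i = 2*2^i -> [2, 4, 8, 16, 32]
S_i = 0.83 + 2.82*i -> [0.83, 3.65, 6.47, 9.29, 12.11]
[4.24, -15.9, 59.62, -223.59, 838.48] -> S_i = 4.24*(-3.75)^i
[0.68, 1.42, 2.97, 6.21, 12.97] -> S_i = 0.68*2.09^i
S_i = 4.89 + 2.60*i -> [4.89, 7.49, 10.09, 12.69, 15.29]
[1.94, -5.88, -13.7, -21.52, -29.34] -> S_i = 1.94 + -7.82*i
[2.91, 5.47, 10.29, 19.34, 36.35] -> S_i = 2.91*1.88^i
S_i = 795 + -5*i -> [795, 790, 785, 780, 775]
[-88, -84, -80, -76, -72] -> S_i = -88 + 4*i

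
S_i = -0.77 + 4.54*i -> [-0.77, 3.77, 8.31, 12.85, 17.39]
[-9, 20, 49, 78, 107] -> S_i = -9 + 29*i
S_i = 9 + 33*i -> [9, 42, 75, 108, 141]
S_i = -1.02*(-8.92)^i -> [-1.02, 9.1, -81.16, 723.93, -6457.43]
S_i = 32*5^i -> [32, 160, 800, 4000, 20000]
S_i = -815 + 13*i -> [-815, -802, -789, -776, -763]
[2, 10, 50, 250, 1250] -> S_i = 2*5^i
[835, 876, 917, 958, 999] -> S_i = 835 + 41*i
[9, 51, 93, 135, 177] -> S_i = 9 + 42*i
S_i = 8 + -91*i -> [8, -83, -174, -265, -356]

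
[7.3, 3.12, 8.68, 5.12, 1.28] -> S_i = Random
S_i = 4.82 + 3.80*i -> [4.82, 8.62, 12.42, 16.22, 20.02]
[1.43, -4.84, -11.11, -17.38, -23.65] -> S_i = 1.43 + -6.27*i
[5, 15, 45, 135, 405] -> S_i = 5*3^i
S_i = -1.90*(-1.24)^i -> [-1.9, 2.36, -2.92, 3.62, -4.49]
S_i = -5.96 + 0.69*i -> [-5.96, -5.27, -4.58, -3.89, -3.2]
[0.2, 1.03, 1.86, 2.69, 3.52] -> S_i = 0.20 + 0.83*i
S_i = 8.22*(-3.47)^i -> [8.22, -28.52, 98.98, -343.45, 1191.76]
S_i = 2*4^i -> [2, 8, 32, 128, 512]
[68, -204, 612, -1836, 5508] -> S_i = 68*-3^i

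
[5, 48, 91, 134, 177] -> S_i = 5 + 43*i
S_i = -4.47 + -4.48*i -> [-4.47, -8.95, -13.43, -17.91, -22.39]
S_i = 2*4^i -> [2, 8, 32, 128, 512]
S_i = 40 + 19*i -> [40, 59, 78, 97, 116]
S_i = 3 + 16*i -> [3, 19, 35, 51, 67]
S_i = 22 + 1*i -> [22, 23, 24, 25, 26]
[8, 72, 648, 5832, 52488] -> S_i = 8*9^i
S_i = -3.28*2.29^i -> [-3.28, -7.51, -17.2, -39.39, -90.2]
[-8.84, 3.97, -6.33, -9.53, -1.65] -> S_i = Random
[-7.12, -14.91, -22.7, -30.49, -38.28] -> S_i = -7.12 + -7.79*i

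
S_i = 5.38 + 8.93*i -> [5.38, 14.31, 23.24, 32.17, 41.1]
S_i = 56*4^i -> [56, 224, 896, 3584, 14336]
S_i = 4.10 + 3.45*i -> [4.1, 7.55, 11.0, 14.45, 17.9]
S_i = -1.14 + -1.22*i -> [-1.14, -2.36, -3.58, -4.8, -6.02]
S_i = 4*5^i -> [4, 20, 100, 500, 2500]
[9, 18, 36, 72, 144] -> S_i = 9*2^i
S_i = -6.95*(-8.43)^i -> [-6.95, 58.59, -493.9, 4163.59, -35099.03]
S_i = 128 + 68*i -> [128, 196, 264, 332, 400]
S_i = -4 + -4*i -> [-4, -8, -12, -16, -20]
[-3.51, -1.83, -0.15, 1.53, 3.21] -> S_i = -3.51 + 1.68*i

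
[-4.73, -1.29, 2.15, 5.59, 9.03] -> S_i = -4.73 + 3.44*i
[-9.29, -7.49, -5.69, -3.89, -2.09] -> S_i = -9.29 + 1.80*i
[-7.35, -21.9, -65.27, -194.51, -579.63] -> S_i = -7.35*2.98^i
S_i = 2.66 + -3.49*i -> [2.66, -0.83, -4.32, -7.81, -11.3]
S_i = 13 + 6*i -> [13, 19, 25, 31, 37]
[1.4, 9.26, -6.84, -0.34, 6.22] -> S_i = Random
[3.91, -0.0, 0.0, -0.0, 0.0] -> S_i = 3.91*-0.00^i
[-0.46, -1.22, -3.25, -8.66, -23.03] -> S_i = -0.46*2.66^i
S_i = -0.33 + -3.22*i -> [-0.33, -3.55, -6.77, -9.99, -13.21]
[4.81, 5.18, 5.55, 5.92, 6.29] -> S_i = 4.81 + 0.37*i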